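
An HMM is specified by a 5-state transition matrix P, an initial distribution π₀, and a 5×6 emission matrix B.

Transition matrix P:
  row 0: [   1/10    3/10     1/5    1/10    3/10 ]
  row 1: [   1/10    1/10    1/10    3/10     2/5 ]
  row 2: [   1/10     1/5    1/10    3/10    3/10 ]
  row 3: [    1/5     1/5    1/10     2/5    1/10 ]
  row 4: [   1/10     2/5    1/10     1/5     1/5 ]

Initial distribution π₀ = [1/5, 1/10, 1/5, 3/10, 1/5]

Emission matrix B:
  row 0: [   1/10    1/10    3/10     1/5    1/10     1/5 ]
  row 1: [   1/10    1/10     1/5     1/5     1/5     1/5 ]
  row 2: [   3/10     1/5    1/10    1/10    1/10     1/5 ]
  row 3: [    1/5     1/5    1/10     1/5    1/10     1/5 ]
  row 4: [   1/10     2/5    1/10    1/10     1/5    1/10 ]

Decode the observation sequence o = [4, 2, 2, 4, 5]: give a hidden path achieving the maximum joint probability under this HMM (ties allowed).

t=0: δ = [2.000e-02, 2.000e-02, 2.000e-02, 3.000e-02, 4.000e-02]  (obs o_0=4)
t=1: δ = [1.800e-03, 3.200e-03, 4.000e-04, 1.200e-03, 8.000e-04]  ψ = [3, 4, 0, 3, 1]  (obs o_1=2)
t=2: δ = [9.600e-05, 1.080e-04, 3.600e-05, 9.600e-05, 1.280e-04]  ψ = [1, 0, 0, 1, 1]  (obs o_2=2)
t=3: δ = [1.920e-06, 1.024e-05, 1.920e-06, 3.840e-06, 8.640e-06]  ψ = [3, 4, 0, 3, 1]  (obs o_3=4)
t=4: δ = [2.048e-07, 6.912e-07, 2.048e-07, 6.144e-07, 4.096e-07]  ψ = [1, 4, 1, 1, 1]  (obs o_4=5)
backtrack: best end state = 1; path = [3, 0, 1, 4, 1]

path = [3, 0, 1, 4, 1]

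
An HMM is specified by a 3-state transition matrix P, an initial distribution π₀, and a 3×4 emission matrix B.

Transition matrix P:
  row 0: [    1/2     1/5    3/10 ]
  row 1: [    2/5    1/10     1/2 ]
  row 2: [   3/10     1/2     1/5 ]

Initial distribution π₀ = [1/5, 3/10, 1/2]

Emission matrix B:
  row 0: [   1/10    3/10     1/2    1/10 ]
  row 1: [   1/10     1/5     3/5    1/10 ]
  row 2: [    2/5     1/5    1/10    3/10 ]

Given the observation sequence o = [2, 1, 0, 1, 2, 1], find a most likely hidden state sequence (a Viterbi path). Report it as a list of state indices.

path = [1, 0, 2, 0, 0, 0]

t=0: δ = [1.000e-01, 1.800e-01, 5.000e-02]  (obs o_0=2)
t=1: δ = [2.160e-02, 5.000e-03, 1.800e-02]  ψ = [1, 2, 1]  (obs o_1=1)
t=2: δ = [1.080e-03, 9.000e-04, 2.592e-03]  ψ = [0, 2, 0]  (obs o_2=0)
t=3: δ = [2.333e-04, 2.592e-04, 1.037e-04]  ψ = [2, 2, 2]  (obs o_3=1)
t=4: δ = [5.832e-05, 3.110e-05, 1.296e-05]  ψ = [0, 2, 1]  (obs o_4=2)
t=5: δ = [8.748e-06, 2.333e-06, 3.499e-06]  ψ = [0, 0, 0]  (obs o_5=1)
backtrack: best end state = 0; path = [1, 0, 2, 0, 0, 0]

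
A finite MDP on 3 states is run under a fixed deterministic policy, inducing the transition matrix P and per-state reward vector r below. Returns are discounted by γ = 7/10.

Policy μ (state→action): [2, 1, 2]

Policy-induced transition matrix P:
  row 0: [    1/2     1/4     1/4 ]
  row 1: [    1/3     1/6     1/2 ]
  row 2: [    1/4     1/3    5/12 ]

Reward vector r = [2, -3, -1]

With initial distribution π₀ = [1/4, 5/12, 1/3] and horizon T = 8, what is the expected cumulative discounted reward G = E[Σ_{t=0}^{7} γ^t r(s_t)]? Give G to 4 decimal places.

t=0: π = [0.2500, 0.4167, 0.3333], E[r] = -1.0833, γ^t·E[r] = -1.083333, running G = -1.083333
t=1: π = [0.3472, 0.2431, 0.4097], E[r] = -0.4444, γ^t·E[r] = -0.311111, running G = -1.394444
t=2: π = [0.3571, 0.2639, 0.3791], E[r] = -0.4566, γ^t·E[r] = -0.223733, running G = -1.618177
t=3: π = [0.3613, 0.2596, 0.3791], E[r] = -0.4354, γ^t·E[r] = -0.149351, running G = -1.767528
t=4: π = [0.3619, 0.2600, 0.3781], E[r] = -0.4341, γ^t·E[r] = -0.104224, running G = -1.871752
t=5: π = [0.3622, 0.2598, 0.3780], E[r] = -0.4332, γ^t·E[r] = -0.072814, running G = -1.944566
t=6: π = [0.3622, 0.2598, 0.3780], E[r] = -0.4331, γ^t·E[r] = -0.050956, running G = -1.995522
t=7: π = [0.3622, 0.2598, 0.3780], E[r] = -0.4331, γ^t·E[r] = -0.035666, running G = -2.031188

G = -2.0312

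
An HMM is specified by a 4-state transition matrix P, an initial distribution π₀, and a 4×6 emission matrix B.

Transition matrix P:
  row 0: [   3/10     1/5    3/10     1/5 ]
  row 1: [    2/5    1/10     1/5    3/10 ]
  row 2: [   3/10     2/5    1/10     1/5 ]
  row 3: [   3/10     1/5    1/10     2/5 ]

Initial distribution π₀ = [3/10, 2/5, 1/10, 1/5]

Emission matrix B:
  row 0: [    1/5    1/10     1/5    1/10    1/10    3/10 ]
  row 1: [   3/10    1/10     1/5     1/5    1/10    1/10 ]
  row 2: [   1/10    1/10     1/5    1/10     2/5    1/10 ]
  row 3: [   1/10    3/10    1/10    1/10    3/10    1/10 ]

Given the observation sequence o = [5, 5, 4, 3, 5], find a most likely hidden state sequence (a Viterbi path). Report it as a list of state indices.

t=0: δ = [9.000e-02, 4.000e-02, 1.000e-02, 2.000e-02]  (obs o_0=5)
t=1: δ = [8.100e-03, 1.800e-03, 2.700e-03, 1.800e-03]  ψ = [0, 0, 0, 0]  (obs o_1=5)
t=2: δ = [2.430e-04, 1.620e-04, 9.720e-04, 4.860e-04]  ψ = [0, 0, 0, 0]  (obs o_2=4)
t=3: δ = [2.916e-05, 7.776e-05, 9.720e-06, 1.944e-05]  ψ = [2, 2, 2, 2]  (obs o_3=3)
t=4: δ = [9.331e-06, 7.776e-07, 1.555e-06, 2.333e-06]  ψ = [1, 1, 1, 1]  (obs o_4=5)
backtrack: best end state = 0; path = [0, 0, 2, 1, 0]

path = [0, 0, 2, 1, 0]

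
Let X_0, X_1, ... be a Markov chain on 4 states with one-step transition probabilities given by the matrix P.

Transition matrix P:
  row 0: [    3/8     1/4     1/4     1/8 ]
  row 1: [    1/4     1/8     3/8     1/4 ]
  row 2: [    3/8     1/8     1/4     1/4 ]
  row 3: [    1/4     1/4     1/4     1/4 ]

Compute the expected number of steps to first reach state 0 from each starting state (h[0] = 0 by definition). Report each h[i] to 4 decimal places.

h = [0.0000, 3.4699, 3.0843, 3.5181]

First-step conditioning: h[0] = 0; for i ≠ 0, h[i] = 1 + Σ_k P[i][k]·h[k].
  h[1] = 1 + 1/8·h[1] + 3/8·h[2] + 1/4·h[3]
  h[2] = 1 + 1/8·h[1] + 1/4·h[2] + 1/4·h[3]
  h[3] = 1 + 1/4·h[1] + 1/4·h[2] + 1/4·h[3]
Solving the 3×3 linear system over states ≠ 0 gives exactly h = [0, 288/83, 256/83, 292/83] (h[0] = 0 is the target).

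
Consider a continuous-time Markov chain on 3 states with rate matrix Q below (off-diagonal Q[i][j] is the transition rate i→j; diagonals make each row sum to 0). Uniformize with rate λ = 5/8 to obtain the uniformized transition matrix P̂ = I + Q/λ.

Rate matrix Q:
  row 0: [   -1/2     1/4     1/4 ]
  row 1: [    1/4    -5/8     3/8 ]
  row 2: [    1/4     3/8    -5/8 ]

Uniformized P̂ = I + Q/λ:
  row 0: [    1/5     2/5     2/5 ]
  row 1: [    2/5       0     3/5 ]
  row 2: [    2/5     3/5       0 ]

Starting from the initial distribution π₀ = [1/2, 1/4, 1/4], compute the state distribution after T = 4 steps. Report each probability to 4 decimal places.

t=0: π = [0.5000, 0.2500, 0.2500]
t=1: π = [0.3000, 0.3500, 0.3500]
t=2: π = [0.3400, 0.3300, 0.3300]
t=3: π = [0.3320, 0.3340, 0.3340]
t=4: π = [0.3336, 0.3332, 0.3332]

π = [0.3336, 0.3332, 0.3332]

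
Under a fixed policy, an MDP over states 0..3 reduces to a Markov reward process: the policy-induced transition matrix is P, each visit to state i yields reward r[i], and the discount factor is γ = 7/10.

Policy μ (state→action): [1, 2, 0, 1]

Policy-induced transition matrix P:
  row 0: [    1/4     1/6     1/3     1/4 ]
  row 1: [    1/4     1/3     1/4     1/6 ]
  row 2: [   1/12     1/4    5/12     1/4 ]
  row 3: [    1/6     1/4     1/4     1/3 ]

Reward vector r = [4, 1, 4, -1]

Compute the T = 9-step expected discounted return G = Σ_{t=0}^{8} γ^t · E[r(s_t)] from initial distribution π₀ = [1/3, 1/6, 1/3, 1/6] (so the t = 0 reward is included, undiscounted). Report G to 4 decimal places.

G = 7.0660

t=0: π = [0.3333, 0.1667, 0.3333, 0.1667], E[r] = 2.6667, γ^t·E[r] = 2.666667, running G = 2.666667
t=1: π = [0.1806, 0.2361, 0.3333, 0.2500], E[r] = 2.0417, γ^t·E[r] = 1.429167, running G = 4.095833
t=2: π = [0.1736, 0.2546, 0.3206, 0.2512], E[r] = 1.9803, γ^t·E[r] = 0.970359, running G = 5.066192
t=3: π = [0.1756, 0.2568, 0.3179, 0.2497], E[r] = 1.9812, γ^t·E[r] = 0.679549, running G = 5.745741
t=4: π = [0.1762, 0.2568, 0.3176, 0.2494], E[r] = 1.9827, γ^t·E[r] = 0.476035, running G = 6.221776
t=5: π = [0.1763, 0.2567, 0.3176, 0.2494], E[r] = 1.9829, γ^t·E[r] = 0.333270, running G = 6.555046
t=6: π = [0.1763, 0.2567, 0.3176, 0.2494], E[r] = 1.9829, γ^t·E[r] = 0.233291, running G = 6.788338
t=7: π = [0.1763, 0.2567, 0.3176, 0.2494], E[r] = 1.9829, γ^t·E[r] = 0.163304, running G = 6.951641
t=8: π = [0.1763, 0.2567, 0.3176, 0.2494], E[r] = 1.9829, γ^t·E[r] = 0.114313, running G = 7.065954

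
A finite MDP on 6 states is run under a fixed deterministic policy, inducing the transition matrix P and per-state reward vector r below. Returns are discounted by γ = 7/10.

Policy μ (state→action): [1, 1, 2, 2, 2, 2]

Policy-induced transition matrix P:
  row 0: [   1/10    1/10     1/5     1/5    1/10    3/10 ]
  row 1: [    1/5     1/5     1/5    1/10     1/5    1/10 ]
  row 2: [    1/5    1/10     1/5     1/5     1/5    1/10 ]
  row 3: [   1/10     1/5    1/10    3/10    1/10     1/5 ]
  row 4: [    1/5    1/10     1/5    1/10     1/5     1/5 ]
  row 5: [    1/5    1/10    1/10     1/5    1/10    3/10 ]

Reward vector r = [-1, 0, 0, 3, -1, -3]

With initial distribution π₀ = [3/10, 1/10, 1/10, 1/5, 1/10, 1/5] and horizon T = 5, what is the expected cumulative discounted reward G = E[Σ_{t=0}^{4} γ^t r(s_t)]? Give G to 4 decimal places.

t=0: π = [0.3000, 0.1000, 0.1000, 0.2000, 0.1000, 0.2000], E[r] = -0.4000, γ^t·E[r] = -0.400000, running G = -0.400000
t=1: π = [0.1500, 0.1300, 0.1600, 0.2000, 0.1300, 0.2300], E[r] = -0.3700, γ^t·E[r] = -0.259000, running G = -0.659000
t=2: π = [0.1650, 0.1330, 0.1570, 0.1940, 0.1420, 0.2090], E[r] = -0.3520, γ^t·E[r] = -0.172480, running G = -0.831480
t=3: π = [0.1641, 0.1327, 0.1597, 0.1919, 0.1432, 0.2084], E[r] = -0.3568, γ^t·E[r] = -0.122382, running G = -0.953862
t=4: π = [0.1644, 0.1325, 0.1600, 0.1916, 0.1436, 0.2080], E[r] = -0.3572, γ^t·E[r] = -0.085761, running G = -1.039624

G = -1.0396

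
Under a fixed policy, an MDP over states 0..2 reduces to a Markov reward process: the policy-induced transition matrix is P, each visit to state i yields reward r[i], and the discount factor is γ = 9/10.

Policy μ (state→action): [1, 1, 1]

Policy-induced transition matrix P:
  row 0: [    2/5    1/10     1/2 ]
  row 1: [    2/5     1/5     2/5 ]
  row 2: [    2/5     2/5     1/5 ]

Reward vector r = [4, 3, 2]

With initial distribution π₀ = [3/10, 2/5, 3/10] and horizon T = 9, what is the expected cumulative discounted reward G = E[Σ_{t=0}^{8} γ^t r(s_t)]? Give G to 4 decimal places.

G = 18.5457

t=0: π = [0.3000, 0.4000, 0.3000], E[r] = 3.0000, γ^t·E[r] = 3.000000, running G = 3.000000
t=1: π = [0.4000, 0.2300, 0.3700], E[r] = 3.0300, γ^t·E[r] = 2.727000, running G = 5.727000
t=2: π = [0.4000, 0.2340, 0.3660], E[r] = 3.0340, γ^t·E[r] = 2.457540, running G = 8.184540
t=3: π = [0.4000, 0.2332, 0.3668], E[r] = 3.0332, γ^t·E[r] = 2.211203, running G = 10.395743
t=4: π = [0.4000, 0.2334, 0.3666], E[r] = 3.0334, γ^t·E[r] = 1.990187, running G = 12.385930
t=5: π = [0.4000, 0.2333, 0.3667], E[r] = 3.0333, γ^t·E[r] = 1.791150, running G = 14.177080
t=6: π = [0.4000, 0.2333, 0.3667], E[r] = 3.0333, γ^t·E[r] = 1.612038, running G = 15.789118
t=7: π = [0.4000, 0.2333, 0.3667], E[r] = 3.0333, γ^t·E[r] = 1.450834, running G = 17.239952
t=8: π = [0.4000, 0.2333, 0.3667], E[r] = 3.0333, γ^t·E[r] = 1.305751, running G = 18.545703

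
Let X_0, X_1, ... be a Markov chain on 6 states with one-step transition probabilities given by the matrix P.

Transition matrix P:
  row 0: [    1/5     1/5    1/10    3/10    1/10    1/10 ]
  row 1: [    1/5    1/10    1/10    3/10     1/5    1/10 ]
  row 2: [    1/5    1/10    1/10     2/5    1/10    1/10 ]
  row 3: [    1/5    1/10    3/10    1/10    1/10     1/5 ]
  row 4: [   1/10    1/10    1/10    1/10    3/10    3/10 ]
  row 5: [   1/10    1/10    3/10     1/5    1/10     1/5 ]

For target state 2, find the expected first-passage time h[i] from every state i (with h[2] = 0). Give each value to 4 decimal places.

First-step conditioning: h[2] = 0; for i ≠ 2, h[i] = 1 + Σ_k P[i][k]·h[k].
  h[0] = 1 + 1/5·h[0] + 1/5·h[1] + 3/10·h[3] + 1/10·h[4] + 1/10·h[5]
  h[1] = 1 + 1/5·h[0] + 1/10·h[1] + 3/10·h[3] + 1/5·h[4] + 1/10·h[5]
  h[3] = 1 + 1/5·h[0] + 1/10·h[1] + 1/10·h[3] + 1/10·h[4] + 1/5·h[5]
  h[4] = 1 + 1/10·h[0] + 1/10·h[1] + 1/10·h[3] + 3/10·h[4] + 3/10·h[5]
  h[5] = 1 + 1/10·h[0] + 1/10·h[1] + 1/5·h[3] + 1/10·h[4] + 1/5·h[5]
Solving the 5×5 linear system over states ≠ 2 gives exactly h = [97030/17053, 96990/17053, 0, 79230/17053, 96590/17053, 77450/17053] (h[2] = 0 is the target).

h = [5.6899, 5.6876, 0.0000, 4.6461, 5.6641, 4.5417]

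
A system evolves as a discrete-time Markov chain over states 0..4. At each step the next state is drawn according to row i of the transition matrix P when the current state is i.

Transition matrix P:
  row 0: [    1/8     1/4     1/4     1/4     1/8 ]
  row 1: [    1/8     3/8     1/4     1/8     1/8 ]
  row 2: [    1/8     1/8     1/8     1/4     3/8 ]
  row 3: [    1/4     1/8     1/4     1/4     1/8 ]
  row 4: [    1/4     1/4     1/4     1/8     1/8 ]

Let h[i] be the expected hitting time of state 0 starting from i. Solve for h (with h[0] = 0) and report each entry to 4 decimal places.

h = [0.0000, 5.9034, 5.6457, 5.0600, 5.1654]

First-step conditioning: h[0] = 0; for i ≠ 0, h[i] = 1 + Σ_k P[i][k]·h[k].
  h[1] = 1 + 3/8·h[1] + 1/4·h[2] + 1/8·h[3] + 1/8·h[4]
  h[2] = 1 + 1/8·h[1] + 1/8·h[2] + 1/4·h[3] + 3/8·h[4]
  h[3] = 1 + 1/8·h[1] + 1/4·h[2] + 1/4·h[3] + 1/8·h[4]
  h[4] = 1 + 1/4·h[1] + 1/4·h[2] + 1/8·h[3] + 1/8·h[4]
Solving the 4×4 linear system over states ≠ 0 gives exactly h = [0, 4032/683, 3856/683, 3456/683, 3528/683] (h[0] = 0 is the target).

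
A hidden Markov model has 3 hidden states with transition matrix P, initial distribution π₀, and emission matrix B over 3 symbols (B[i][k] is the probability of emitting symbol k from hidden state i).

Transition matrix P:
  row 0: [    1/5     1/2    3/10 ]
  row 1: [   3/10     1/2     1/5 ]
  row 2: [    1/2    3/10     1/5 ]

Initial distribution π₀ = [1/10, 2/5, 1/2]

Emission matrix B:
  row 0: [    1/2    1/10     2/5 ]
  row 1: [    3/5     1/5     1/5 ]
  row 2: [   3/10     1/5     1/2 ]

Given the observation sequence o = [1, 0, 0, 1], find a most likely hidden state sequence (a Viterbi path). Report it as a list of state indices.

t=0: δ = [1.000e-02, 8.000e-02, 1.000e-01]  (obs o_0=1)
t=1: δ = [2.500e-02, 2.400e-02, 6.000e-03]  ψ = [2, 1, 2]  (obs o_1=0)
t=2: δ = [3.600e-03, 7.500e-03, 2.250e-03]  ψ = [1, 0, 0]  (obs o_2=0)
t=3: δ = [2.250e-04, 7.500e-04, 3.000e-04]  ψ = [1, 1, 1]  (obs o_3=1)
backtrack: best end state = 1; path = [2, 0, 1, 1]

path = [2, 0, 1, 1]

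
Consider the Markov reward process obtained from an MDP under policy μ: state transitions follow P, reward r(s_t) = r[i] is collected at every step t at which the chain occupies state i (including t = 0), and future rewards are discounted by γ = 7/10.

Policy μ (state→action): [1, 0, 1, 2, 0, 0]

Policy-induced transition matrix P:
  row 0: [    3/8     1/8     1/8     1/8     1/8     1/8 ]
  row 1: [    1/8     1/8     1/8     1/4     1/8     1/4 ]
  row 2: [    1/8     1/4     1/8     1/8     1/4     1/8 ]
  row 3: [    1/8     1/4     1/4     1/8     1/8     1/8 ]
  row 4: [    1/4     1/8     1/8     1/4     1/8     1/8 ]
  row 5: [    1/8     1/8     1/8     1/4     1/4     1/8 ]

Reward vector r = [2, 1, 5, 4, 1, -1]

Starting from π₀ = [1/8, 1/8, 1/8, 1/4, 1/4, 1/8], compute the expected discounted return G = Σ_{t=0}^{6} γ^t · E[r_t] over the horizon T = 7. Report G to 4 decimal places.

t=0: π = [0.1250, 0.1250, 0.1250, 0.2500, 0.2500, 0.1250], E[r] = 2.1250, γ^t·E[r] = 2.125000, running G = 2.125000
t=1: π = [0.1875, 0.1719, 0.1563, 0.1875, 0.1563, 0.1406], E[r] = 2.0938, γ^t·E[r] = 1.465625, running G = 3.590625
t=2: π = [0.1914, 0.1680, 0.1484, 0.1836, 0.1621, 0.1465], E[r] = 2.0430, γ^t·E[r] = 1.001055, running G = 4.591680
t=3: π = [0.1931, 0.1665, 0.1479, 0.1846, 0.1619, 0.1460], E[r] = 2.0466, γ^t·E[r] = 0.701994, running G = 5.293674
t=4: π = [0.1935, 0.1666, 0.1481, 0.1843, 0.1617, 0.1458], E[r] = 2.0471, γ^t·E[r] = 0.491499, running G = 5.785173
t=5: π = [0.1936, 0.1665, 0.1480, 0.1843, 0.1617, 0.1458], E[r] = 2.0469, γ^t·E[r] = 0.344022, running G = 6.129195
t=6: π = [0.1936, 0.1665, 0.1480, 0.1843, 0.1617, 0.1458], E[r] = 2.0469, γ^t·E[r] = 0.240816, running G = 6.370011

G = 6.3700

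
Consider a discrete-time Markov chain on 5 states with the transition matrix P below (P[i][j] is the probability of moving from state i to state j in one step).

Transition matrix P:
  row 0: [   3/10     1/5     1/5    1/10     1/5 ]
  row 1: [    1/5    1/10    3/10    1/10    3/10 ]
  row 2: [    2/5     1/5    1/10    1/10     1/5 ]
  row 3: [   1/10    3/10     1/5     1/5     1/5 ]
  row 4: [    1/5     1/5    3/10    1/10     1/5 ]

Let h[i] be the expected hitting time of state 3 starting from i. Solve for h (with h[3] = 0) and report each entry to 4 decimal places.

First-step conditioning: h[3] = 0; for i ≠ 3, h[i] = 1 + Σ_k P[i][k]·h[k].
  h[0] = 1 + 3/10·h[0] + 1/5·h[1] + 1/5·h[2] + 1/5·h[4]
  h[1] = 1 + 1/5·h[0] + 1/10·h[1] + 3/10·h[2] + 3/10·h[4]
  h[2] = 1 + 2/5·h[0] + 1/5·h[1] + 1/10·h[2] + 1/5·h[4]
  h[4] = 1 + 1/5·h[0] + 1/5·h[1] + 3/10·h[2] + 1/5·h[4]
Solving the 4×4 linear system over states ≠ 3 gives exactly h = [10, 10, 10, 0, 10] (h[3] = 0 is the target).

h = [10.0000, 10.0000, 10.0000, 0.0000, 10.0000]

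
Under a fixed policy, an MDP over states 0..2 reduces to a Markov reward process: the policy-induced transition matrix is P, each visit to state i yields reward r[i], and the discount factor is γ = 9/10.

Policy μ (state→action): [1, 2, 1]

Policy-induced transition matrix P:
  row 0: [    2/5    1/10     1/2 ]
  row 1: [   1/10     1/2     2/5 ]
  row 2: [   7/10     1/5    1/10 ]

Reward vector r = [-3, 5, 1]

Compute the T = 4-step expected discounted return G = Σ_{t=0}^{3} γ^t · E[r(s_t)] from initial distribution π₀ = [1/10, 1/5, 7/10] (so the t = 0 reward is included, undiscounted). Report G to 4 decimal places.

t=0: π = [0.1000, 0.2000, 0.7000], E[r] = 1.4000, γ^t·E[r] = 1.400000, running G = 1.400000
t=1: π = [0.5500, 0.2500, 0.2000], E[r] = -0.2000, γ^t·E[r] = -0.180000, running G = 1.220000
t=2: π = [0.3850, 0.2200, 0.3950], E[r] = 0.3400, γ^t·E[r] = 0.275400, running G = 1.495400
t=3: π = [0.4525, 0.2275, 0.3200], E[r] = 0.1000, γ^t·E[r] = 0.072900, running G = 1.568300

G = 1.5683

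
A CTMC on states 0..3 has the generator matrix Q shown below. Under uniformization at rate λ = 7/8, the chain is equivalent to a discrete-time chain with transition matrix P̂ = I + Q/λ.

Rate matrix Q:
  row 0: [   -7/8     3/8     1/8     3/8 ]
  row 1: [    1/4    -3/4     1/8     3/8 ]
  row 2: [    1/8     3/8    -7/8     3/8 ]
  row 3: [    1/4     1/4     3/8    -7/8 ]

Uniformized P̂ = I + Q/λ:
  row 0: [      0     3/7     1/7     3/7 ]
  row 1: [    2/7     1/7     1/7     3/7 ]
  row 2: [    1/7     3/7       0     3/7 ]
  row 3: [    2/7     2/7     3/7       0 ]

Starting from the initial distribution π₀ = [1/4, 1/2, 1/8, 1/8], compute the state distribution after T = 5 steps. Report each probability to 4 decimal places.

t=0: π = [0.2500, 0.5000, 0.1250, 0.1250]
t=1: π = [0.1964, 0.2679, 0.1607, 0.3750]
t=2: π = [0.2066, 0.2985, 0.2270, 0.2679]
t=3: π = [0.1942, 0.3050, 0.1870, 0.3138]
t=4: π = [0.2035, 0.2966, 0.2058, 0.2941]
t=5: π = [0.1982, 0.3018, 0.1975, 0.3025]

π = [0.1982, 0.3018, 0.1975, 0.3025]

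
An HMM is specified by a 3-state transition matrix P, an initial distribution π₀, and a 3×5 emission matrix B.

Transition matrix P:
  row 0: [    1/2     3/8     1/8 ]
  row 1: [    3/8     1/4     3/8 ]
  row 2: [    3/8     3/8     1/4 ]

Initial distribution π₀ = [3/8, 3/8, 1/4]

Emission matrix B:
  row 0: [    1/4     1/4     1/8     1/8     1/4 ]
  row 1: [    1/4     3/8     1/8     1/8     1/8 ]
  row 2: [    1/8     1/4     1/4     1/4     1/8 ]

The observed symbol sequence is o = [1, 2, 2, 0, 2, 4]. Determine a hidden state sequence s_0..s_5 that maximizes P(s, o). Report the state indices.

path = [1, 2, 2, 1, 2, 0]

t=0: δ = [9.375e-02, 1.406e-01, 6.250e-02]  (obs o_0=1)
t=1: δ = [6.592e-03, 4.395e-03, 1.318e-02]  ψ = [1, 0, 1]  (obs o_1=2)
t=2: δ = [6.180e-04, 6.180e-04, 8.240e-04]  ψ = [2, 2, 2]  (obs o_2=2)
t=3: δ = [7.725e-05, 7.725e-05, 2.897e-05]  ψ = [0, 2, 1]  (obs o_3=0)
t=4: δ = [4.828e-06, 3.621e-06, 7.242e-06]  ψ = [0, 0, 1]  (obs o_4=2)
t=5: δ = [6.789e-07, 3.395e-07, 2.263e-07]  ψ = [2, 2, 2]  (obs o_5=4)
backtrack: best end state = 0; path = [1, 2, 2, 1, 2, 0]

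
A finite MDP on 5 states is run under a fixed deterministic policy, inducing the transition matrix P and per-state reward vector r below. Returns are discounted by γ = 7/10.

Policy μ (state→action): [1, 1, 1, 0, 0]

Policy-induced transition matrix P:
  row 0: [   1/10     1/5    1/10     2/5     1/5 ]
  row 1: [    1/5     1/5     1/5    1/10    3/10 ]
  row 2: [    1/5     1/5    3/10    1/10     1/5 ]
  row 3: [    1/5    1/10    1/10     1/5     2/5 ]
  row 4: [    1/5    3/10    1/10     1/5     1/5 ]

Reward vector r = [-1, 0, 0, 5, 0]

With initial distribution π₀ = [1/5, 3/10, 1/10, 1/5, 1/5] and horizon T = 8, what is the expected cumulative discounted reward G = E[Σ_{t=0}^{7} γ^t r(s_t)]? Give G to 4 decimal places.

G = 2.5588

t=0: π = [0.2000, 0.3000, 0.1000, 0.2000, 0.2000], E[r] = 0.8000, γ^t·E[r] = 0.800000, running G = 0.800000
t=1: π = [0.1800, 0.2000, 0.1500, 0.2000, 0.2700], E[r] = 0.8200, γ^t·E[r] = 0.574000, running G = 1.374000
t=2: π = [0.1820, 0.2070, 0.1500, 0.2010, 0.2600], E[r] = 0.8230, γ^t·E[r] = 0.403270, running G = 1.777270
t=3: π = [0.1818, 0.2059, 0.1507, 0.2007, 0.2609], E[r] = 0.8217, γ^t·E[r] = 0.281843, running G = 2.059113
t=4: π = [0.1818, 0.2060, 0.1507, 0.2007, 0.2607], E[r] = 0.8217, γ^t·E[r] = 0.197285, running G = 2.256398
t=5: π = [0.1818, 0.2060, 0.1507, 0.2007, 0.2607], E[r] = 0.8216, γ^t·E[r] = 0.138091, running G = 2.394489
t=6: π = [0.1818, 0.2060, 0.1507, 0.2007, 0.2607], E[r] = 0.8216, γ^t·E[r] = 0.096663, running G = 2.491153
t=7: π = [0.1818, 0.2060, 0.1508, 0.2007, 0.2607], E[r] = 0.8216, γ^t·E[r] = 0.067664, running G = 2.558817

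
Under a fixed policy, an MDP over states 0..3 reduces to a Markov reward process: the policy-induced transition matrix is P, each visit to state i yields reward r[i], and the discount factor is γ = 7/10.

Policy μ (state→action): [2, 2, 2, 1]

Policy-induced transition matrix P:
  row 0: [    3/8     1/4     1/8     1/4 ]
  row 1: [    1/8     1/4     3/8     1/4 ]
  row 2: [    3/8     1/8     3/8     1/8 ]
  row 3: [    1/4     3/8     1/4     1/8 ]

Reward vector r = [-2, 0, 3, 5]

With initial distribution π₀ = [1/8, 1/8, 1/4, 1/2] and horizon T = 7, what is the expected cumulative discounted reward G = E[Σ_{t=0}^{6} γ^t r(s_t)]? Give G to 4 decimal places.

G = 5.4102

t=0: π = [0.1250, 0.1250, 0.2500, 0.5000], E[r] = 3.0000, γ^t·E[r] = 3.000000, running G = 3.000000
t=1: π = [0.2813, 0.2813, 0.2813, 0.1563], E[r] = 1.0625, γ^t·E[r] = 0.743750, running G = 3.743750
t=2: π = [0.2852, 0.2344, 0.2852, 0.1953], E[r] = 1.2617, γ^t·E[r] = 0.618242, running G = 4.361992
t=3: π = [0.2920, 0.2388, 0.2793, 0.1899], E[r] = 1.2036, γ^t·E[r] = 0.412839, running G = 4.774832
t=4: π = [0.2916, 0.2388, 0.2783, 0.1913], E[r] = 1.2084, γ^t·E[r] = 0.290131, running G = 5.064962
t=5: π = [0.2914, 0.2391, 0.2782, 0.1913], E[r] = 1.2083, γ^t·E[r] = 0.203082, running G = 5.268045
t=6: π = [0.2913, 0.2391, 0.2782, 0.1913], E[r] = 1.2087, γ^t·E[r] = 0.142202, running G = 5.410246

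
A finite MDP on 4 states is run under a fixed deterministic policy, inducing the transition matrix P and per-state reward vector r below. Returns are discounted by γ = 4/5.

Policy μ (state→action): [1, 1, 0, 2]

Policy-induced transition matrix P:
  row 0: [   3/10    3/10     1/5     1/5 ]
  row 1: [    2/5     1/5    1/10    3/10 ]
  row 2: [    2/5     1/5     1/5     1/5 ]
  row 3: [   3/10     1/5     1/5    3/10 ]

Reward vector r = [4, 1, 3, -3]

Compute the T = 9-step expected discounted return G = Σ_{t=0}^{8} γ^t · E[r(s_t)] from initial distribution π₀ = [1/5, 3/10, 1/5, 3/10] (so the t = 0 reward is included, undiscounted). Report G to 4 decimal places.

t=0: π = [0.2000, 0.3000, 0.2000, 0.3000], E[r] = 0.8000, γ^t·E[r] = 0.800000, running G = 0.800000
t=1: π = [0.3500, 0.2200, 0.1700, 0.2600], E[r] = 1.3500, γ^t·E[r] = 1.080000, running G = 1.880000
t=2: π = [0.3390, 0.2350, 0.1780, 0.2480], E[r] = 1.3810, γ^t·E[r] = 0.883840, running G = 2.763840
t=3: π = [0.3413, 0.2339, 0.1765, 0.2483], E[r] = 1.3837, γ^t·E[r] = 0.708454, running G = 3.472294
t=4: π = [0.3410, 0.2341, 0.1766, 0.2482], E[r] = 1.3835, γ^t·E[r] = 0.566665, running G = 4.038960
t=5: π = [0.3411, 0.2341, 0.1766, 0.2482], E[r] = 1.3835, γ^t·E[r] = 0.453331, running G = 4.492290
t=6: π = [0.3411, 0.2341, 0.1766, 0.2482], E[r] = 1.3835, γ^t·E[r] = 0.362663, running G = 4.854954
t=7: π = [0.3411, 0.2341, 0.1766, 0.2482], E[r] = 1.3835, γ^t·E[r] = 0.290131, running G = 5.145085
t=8: π = [0.3411, 0.2341, 0.1766, 0.2482], E[r] = 1.3835, γ^t·E[r] = 0.232105, running G = 5.377189

G = 5.3772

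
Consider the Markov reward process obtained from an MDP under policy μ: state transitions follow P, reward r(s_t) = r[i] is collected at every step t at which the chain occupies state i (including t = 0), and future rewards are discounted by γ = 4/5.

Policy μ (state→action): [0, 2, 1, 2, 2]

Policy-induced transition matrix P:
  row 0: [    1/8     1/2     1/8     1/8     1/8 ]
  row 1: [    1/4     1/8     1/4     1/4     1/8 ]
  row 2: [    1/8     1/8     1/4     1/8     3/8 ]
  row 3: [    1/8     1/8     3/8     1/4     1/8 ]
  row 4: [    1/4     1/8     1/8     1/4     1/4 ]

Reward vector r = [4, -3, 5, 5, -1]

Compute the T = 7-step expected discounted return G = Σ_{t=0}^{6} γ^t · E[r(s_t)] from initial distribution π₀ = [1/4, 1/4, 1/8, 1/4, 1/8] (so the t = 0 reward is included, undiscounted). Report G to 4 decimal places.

t=0: π = [0.2500, 0.2500, 0.1250, 0.2500, 0.1250], E[r] = 2.0000, γ^t·E[r] = 2.000000, running G = 2.000000
t=1: π = [0.1719, 0.2188, 0.2344, 0.2031, 0.1719], E[r] = 2.0469, γ^t·E[r] = 1.637500, running G = 3.637500
t=2: π = [0.1738, 0.1895, 0.2324, 0.1992, 0.2051], E[r] = 2.0801, γ^t·E[r] = 1.331250, running G = 4.968750
t=3: π = [0.1743, 0.1902, 0.2275, 0.1992, 0.2087], E[r] = 2.0518, γ^t·E[r] = 1.050500, running G = 6.019250
t=4: π = [0.1749, 0.1904, 0.2270, 0.1998, 0.2080], E[r] = 2.0543, γ^t·E[r] = 0.841450, running G = 6.860700
t=5: π = [0.1748, 0.1906, 0.2271, 0.1998, 0.2078], E[r] = 2.0541, γ^t·E[r] = 0.673086, running G = 7.533786
t=6: π = [0.1748, 0.1905, 0.2272, 0.1998, 0.2077], E[r] = 2.0543, γ^t·E[r] = 0.538533, running G = 8.072320

G = 8.0723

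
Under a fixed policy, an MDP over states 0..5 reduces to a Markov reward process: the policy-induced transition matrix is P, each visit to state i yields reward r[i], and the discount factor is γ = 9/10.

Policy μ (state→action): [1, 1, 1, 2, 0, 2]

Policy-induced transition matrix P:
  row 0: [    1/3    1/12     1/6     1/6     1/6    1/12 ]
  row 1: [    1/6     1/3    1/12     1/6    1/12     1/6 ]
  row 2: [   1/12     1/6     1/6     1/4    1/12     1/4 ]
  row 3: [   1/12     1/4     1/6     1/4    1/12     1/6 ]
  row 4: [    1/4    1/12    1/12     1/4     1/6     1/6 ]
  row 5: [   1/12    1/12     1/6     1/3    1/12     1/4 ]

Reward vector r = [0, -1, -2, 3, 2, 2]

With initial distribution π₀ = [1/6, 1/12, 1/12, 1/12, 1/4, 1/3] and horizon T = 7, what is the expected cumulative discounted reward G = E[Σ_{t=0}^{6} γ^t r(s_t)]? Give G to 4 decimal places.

t=0: π = [0.1667, 0.0833, 0.0833, 0.0833, 0.2500, 0.3333], E[r] = 1.1667, γ^t·E[r] = 1.166667, running G = 1.166667
t=1: π = [0.1736, 0.1250, 0.1389, 0.2569, 0.1181, 0.1875], E[r] = 0.9792, γ^t·E[r] = 0.881250, running G = 2.047917
t=2: π = [0.1568, 0.1690, 0.1464, 0.2407, 0.1076, 0.1794], E[r] = 0.8345, γ^t·E[r] = 0.675938, running G = 2.723854
t=3: π = [0.1546, 0.1779, 0.1436, 0.2378, 0.1054, 0.1807], E[r] = 0.8205, γ^t·E[r] = 0.598148, running G = 3.322003
t=4: π = [0.1544, 0.1794, 0.1431, 0.2374, 0.1050, 0.1808], E[r] = 0.8182, γ^t·E[r] = 0.536796, running G = 3.858799
t=5: π = [0.1544, 0.1797, 0.1430, 0.2373, 0.1049, 0.1808], E[r] = 0.8176, γ^t·E[r] = 0.482808, running G = 4.341607
t=6: π = [0.1544, 0.1797, 0.1429, 0.2372, 0.1049, 0.1808], E[r] = 0.8175, γ^t·E[r] = 0.434472, running G = 4.776079

G = 4.7761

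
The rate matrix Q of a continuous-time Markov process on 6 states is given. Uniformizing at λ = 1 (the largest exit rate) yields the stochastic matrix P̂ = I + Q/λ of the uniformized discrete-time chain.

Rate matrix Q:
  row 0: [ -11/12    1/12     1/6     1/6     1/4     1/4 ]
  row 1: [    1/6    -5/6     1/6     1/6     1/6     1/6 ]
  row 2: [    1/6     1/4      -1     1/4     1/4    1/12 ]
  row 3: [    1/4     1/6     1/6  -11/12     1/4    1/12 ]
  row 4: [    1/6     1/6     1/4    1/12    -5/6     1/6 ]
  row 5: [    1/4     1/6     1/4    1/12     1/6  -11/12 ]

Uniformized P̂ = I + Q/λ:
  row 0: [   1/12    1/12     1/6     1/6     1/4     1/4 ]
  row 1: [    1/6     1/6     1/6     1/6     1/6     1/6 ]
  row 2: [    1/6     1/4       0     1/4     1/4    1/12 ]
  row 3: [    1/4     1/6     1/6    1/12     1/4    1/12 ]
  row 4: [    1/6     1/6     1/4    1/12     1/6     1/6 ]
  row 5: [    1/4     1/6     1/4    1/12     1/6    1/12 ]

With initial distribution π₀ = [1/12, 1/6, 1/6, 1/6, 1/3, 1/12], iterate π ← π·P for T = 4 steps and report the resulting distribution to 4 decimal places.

π = [0.1756, 0.1660, 0.1678, 0.1399, 0.2070, 0.1437]

t=0: π = [0.0833, 0.1667, 0.1667, 0.1667, 0.3333, 0.0833]
t=1: π = [0.1806, 0.1736, 0.1736, 0.1319, 0.2014, 0.1389]
t=2: π = [0.1742, 0.1661, 0.1661, 0.1418, 0.2072, 0.1447]
t=3: π = [0.1760, 0.1660, 0.1683, 0.1394, 0.2068, 0.1435]
t=4: π = [0.1756, 0.1660, 0.1678, 0.1399, 0.2070, 0.1437]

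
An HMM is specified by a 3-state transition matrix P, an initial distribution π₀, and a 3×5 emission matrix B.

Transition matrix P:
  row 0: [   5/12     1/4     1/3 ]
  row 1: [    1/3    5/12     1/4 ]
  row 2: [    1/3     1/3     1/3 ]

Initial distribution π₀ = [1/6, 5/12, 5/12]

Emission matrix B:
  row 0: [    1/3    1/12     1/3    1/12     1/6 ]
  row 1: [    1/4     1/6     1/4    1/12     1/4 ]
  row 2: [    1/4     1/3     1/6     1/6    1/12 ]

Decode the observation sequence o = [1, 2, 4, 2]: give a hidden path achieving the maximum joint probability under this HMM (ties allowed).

path = [2, 0, 0, 0]

t=0: δ = [1.389e-02, 6.944e-02, 1.389e-01]  (obs o_0=1)
t=1: δ = [1.543e-02, 1.157e-02, 7.716e-03]  ψ = [2, 2, 2]  (obs o_1=2)
t=2: δ = [1.072e-03, 1.206e-03, 4.287e-04]  ψ = [0, 1, 0]  (obs o_2=4)
t=3: δ = [1.488e-04, 1.256e-04, 5.954e-05]  ψ = [0, 1, 0]  (obs o_3=2)
backtrack: best end state = 0; path = [2, 0, 0, 0]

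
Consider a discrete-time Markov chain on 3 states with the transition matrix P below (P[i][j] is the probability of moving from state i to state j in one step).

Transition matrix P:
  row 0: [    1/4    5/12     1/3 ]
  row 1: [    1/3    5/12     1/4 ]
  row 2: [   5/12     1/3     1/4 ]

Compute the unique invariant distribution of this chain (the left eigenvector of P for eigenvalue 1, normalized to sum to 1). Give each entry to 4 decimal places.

Balance equations π_j = Σ_i π_i·P[i][j]:
  π_0 = 1/4·π_0 + 1/3·π_1 + 5/12·π_2
  π_1 = 5/12·π_0 + 5/12·π_1 + 1/3·π_2
  normalize: π_0 + π_1 + π_2 = 1
Solving the linear system gives exactly π = [51/155, 61/155, 43/155].

π = [0.3290, 0.3935, 0.2774]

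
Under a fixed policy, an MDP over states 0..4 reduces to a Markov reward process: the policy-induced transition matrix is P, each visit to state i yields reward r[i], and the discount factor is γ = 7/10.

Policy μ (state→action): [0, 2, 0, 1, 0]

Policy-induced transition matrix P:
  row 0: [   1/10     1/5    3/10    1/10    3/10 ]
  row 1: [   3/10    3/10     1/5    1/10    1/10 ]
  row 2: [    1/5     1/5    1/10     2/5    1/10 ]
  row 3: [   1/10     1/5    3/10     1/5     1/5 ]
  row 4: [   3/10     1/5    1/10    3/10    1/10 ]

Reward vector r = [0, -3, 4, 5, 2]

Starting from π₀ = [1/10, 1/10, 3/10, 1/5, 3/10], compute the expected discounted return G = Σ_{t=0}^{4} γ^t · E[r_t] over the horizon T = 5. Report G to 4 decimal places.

G = 5.3506

t=0: π = [0.1000, 0.1000, 0.3000, 0.2000, 0.3000], E[r] = 2.5000, γ^t·E[r] = 2.500000, running G = 2.500000
t=1: π = [0.2100, 0.2100, 0.1700, 0.2700, 0.1400], E[r] = 1.6800, γ^t·E[r] = 1.176000, running G = 3.676000
t=2: π = [0.1870, 0.2210, 0.2170, 0.2060, 0.1690], E[r] = 1.5730, γ^t·E[r] = 0.770770, running G = 4.446770
t=3: π = [0.1997, 0.2221, 0.2007, 0.2195, 0.1580], E[r] = 1.5500, γ^t·E[r] = 0.531650, running G = 4.978420
t=4: π = [0.1961, 0.2222, 0.2061, 0.2138, 0.1619], E[r] = 1.5502, γ^t·E[r] = 0.372191, running G = 5.350611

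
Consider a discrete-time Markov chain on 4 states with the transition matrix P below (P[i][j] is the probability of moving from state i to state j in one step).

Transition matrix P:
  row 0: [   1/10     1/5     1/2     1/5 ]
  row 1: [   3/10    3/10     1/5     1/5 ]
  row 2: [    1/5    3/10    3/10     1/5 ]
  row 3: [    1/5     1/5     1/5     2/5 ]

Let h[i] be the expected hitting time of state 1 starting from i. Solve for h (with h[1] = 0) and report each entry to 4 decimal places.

First-step conditioning: h[1] = 0; for i ≠ 1, h[i] = 1 + Σ_k P[i][k]·h[k].
  h[0] = 1 + 1/10·h[0] + 1/2·h[2] + 1/5·h[3]
  h[2] = 1 + 1/5·h[0] + 3/10·h[2] + 1/5·h[3]
  h[3] = 1 + 1/5·h[0] + 1/5·h[2] + 2/5·h[3]
Solving the 3×3 linear system over states ≠ 1 gives exactly h = [480/113, 0, 440/113, 495/113] (h[1] = 0 is the target).

h = [4.2478, 0.0000, 3.8938, 4.3805]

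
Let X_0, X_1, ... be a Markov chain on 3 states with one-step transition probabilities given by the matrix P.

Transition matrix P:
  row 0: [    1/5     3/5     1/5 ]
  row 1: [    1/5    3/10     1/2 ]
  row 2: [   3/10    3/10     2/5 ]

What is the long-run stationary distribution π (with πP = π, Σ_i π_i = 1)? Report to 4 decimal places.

π = [0.2389, 0.3717, 0.3894]

Balance equations π_j = Σ_i π_i·P[i][j]:
  π_0 = 1/5·π_0 + 1/5·π_1 + 3/10·π_2
  π_1 = 3/5·π_0 + 3/10·π_1 + 3/10·π_2
  normalize: π_0 + π_1 + π_2 = 1
Solving the linear system gives exactly π = [27/113, 42/113, 44/113].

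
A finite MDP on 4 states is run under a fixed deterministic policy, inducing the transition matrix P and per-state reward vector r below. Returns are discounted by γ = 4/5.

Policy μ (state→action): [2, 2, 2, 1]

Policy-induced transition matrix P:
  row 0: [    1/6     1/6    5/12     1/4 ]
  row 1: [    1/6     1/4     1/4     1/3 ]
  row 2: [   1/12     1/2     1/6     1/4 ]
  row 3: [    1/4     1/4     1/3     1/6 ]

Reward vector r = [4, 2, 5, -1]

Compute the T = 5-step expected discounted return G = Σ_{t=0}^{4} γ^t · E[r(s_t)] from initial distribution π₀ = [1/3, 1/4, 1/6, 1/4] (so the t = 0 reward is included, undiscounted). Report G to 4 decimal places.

t=0: π = [0.3333, 0.2500, 0.1667, 0.2500], E[r] = 2.4167, γ^t·E[r] = 2.416667, running G = 2.416667
t=1: π = [0.1736, 0.2639, 0.3125, 0.2500], E[r] = 2.5347, γ^t·E[r] = 2.027778, running G = 4.444444
t=2: π = [0.1615, 0.3137, 0.2737, 0.2512], E[r] = 2.3906, γ^t·E[r] = 1.530000, running G = 5.974444
t=3: π = [0.1648, 0.3050, 0.2750, 0.2552], E[r] = 2.3890, γ^t·E[r] = 1.223185, running G = 7.197630
t=4: π = [0.1650, 0.3050, 0.2758, 0.2541], E[r] = 2.3950, γ^t·E[r] = 0.981002, running G = 8.178632

G = 8.1786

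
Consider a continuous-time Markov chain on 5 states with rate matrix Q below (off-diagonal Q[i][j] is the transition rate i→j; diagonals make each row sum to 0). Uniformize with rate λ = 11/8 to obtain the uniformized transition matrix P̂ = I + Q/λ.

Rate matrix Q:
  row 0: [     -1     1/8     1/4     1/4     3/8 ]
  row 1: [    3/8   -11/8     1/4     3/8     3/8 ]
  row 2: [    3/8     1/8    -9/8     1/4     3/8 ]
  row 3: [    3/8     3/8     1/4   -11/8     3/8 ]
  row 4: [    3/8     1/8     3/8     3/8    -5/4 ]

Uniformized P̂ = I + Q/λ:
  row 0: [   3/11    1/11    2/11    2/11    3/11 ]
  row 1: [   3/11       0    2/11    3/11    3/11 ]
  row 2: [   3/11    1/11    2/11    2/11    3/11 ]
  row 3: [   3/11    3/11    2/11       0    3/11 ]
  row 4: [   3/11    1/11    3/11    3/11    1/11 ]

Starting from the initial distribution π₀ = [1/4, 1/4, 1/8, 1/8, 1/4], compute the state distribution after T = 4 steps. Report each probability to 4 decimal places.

π = [0.2727, 0.1139, 0.2028, 0.1798, 0.2308]

t=0: π = [0.2500, 0.2500, 0.1250, 0.1250, 0.2500]
t=1: π = [0.2727, 0.0909, 0.2045, 0.2045, 0.2273]
t=2: π = [0.2727, 0.1198, 0.2025, 0.1736, 0.2314]
t=3: π = [0.2727, 0.1116, 0.2029, 0.1822, 0.2307]
t=4: π = [0.2727, 0.1139, 0.2028, 0.1798, 0.2308]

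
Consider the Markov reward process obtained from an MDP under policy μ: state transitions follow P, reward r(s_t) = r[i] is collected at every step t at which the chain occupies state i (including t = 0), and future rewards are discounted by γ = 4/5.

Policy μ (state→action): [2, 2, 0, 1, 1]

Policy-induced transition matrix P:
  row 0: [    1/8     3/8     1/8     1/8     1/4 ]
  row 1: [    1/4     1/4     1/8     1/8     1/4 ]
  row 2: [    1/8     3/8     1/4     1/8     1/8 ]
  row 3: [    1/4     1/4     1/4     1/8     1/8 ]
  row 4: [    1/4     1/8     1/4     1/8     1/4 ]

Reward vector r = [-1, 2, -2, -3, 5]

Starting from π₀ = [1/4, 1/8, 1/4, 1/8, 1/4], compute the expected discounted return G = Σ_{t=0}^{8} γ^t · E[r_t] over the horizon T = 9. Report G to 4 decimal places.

t=0: π = [0.2500, 0.1250, 0.2500, 0.1250, 0.2500], E[r] = 0.3750, γ^t·E[r] = 0.375000, running G = 0.375000
t=1: π = [0.1875, 0.2813, 0.2031, 0.1250, 0.2031], E[r] = 0.6094, γ^t·E[r] = 0.487500, running G = 0.862500
t=2: π = [0.2012, 0.2734, 0.1914, 0.1250, 0.2090], E[r] = 0.6328, γ^t·E[r] = 0.405000, running G = 1.267500
t=3: π = [0.2009, 0.2729, 0.1907, 0.1250, 0.2104], E[r] = 0.6409, γ^t·E[r] = 0.328125, running G = 1.595625
t=4: π = [0.2010, 0.2726, 0.1908, 0.1250, 0.2105], E[r] = 0.6404, γ^t·E[r] = 0.262313, running G = 1.857938
t=5: π = [0.2010, 0.2727, 0.1908, 0.1250, 0.2105], E[r] = 0.6404, γ^t·E[r] = 0.209835, running G = 2.067773
t=6: π = [0.2010, 0.2727, 0.1908, 0.1250, 0.2105], E[r] = 0.6403, γ^t·E[r] = 0.167864, running G = 2.235636
t=7: π = [0.2010, 0.2727, 0.1908, 0.1250, 0.2105], E[r] = 0.6404, γ^t·E[r] = 0.134291, running G = 2.369928
t=8: π = [0.2010, 0.2727, 0.1908, 0.1250, 0.2105], E[r] = 0.6404, γ^t·E[r] = 0.107433, running G = 2.477361

G = 2.4774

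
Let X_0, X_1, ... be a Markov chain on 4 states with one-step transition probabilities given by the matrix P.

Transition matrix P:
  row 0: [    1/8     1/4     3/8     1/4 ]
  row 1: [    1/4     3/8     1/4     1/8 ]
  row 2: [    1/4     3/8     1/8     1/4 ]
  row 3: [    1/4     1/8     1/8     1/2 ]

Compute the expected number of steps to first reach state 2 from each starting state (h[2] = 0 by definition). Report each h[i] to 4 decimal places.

h = [3.6854, 4.0449, 0.0000, 4.8539]

First-step conditioning: h[2] = 0; for i ≠ 2, h[i] = 1 + Σ_k P[i][k]·h[k].
  h[0] = 1 + 1/8·h[0] + 1/4·h[1] + 1/4·h[3]
  h[1] = 1 + 1/4·h[0] + 3/8·h[1] + 1/8·h[3]
  h[3] = 1 + 1/4·h[0] + 1/8·h[1] + 1/2·h[3]
Solving the 3×3 linear system over states ≠ 2 gives exactly h = [328/89, 360/89, 0, 432/89] (h[2] = 0 is the target).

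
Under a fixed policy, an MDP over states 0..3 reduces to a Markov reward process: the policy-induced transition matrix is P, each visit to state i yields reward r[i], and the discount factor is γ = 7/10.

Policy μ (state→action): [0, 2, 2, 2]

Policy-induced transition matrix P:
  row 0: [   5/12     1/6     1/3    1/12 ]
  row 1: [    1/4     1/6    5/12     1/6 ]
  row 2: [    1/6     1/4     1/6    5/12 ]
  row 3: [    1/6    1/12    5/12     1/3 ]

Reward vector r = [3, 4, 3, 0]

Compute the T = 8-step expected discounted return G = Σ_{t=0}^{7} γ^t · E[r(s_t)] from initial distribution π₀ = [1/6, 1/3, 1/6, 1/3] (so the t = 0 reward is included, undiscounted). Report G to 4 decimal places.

t=0: π = [0.1667, 0.3333, 0.1667, 0.3333], E[r] = 2.3333, γ^t·E[r] = 2.333333, running G = 2.333333
t=1: π = [0.2361, 0.1528, 0.3611, 0.2500], E[r] = 2.4028, γ^t·E[r] = 1.681944, running G = 4.015278
t=2: π = [0.2384, 0.1759, 0.3067, 0.2789], E[r] = 2.3391, γ^t·E[r] = 1.146169, running G = 5.161447
t=3: π = [0.2409, 0.1690, 0.3201, 0.2700], E[r] = 2.3591, γ^t·E[r] = 0.809166, running G = 5.970613
t=4: π = [0.2410, 0.1708, 0.3166, 0.2716], E[r] = 2.3560, γ^t·E[r] = 0.565677, running G = 6.536290
t=5: π = [0.2411, 0.1704, 0.3174, 0.2710], E[r] = 2.3574, γ^t·E[r] = 0.396214, running G = 6.932504
t=6: π = [0.2412, 0.1705, 0.3172, 0.2711], E[r] = 2.3572, γ^t·E[r] = 0.277327, running G = 7.209832
t=7: π = [0.2412, 0.1705, 0.3173, 0.2711], E[r] = 2.3573, γ^t·E[r] = 0.194137, running G = 7.403969

G = 7.4040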